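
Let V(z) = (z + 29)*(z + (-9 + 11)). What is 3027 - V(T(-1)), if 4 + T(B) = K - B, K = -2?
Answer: 3099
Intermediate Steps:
T(B) = -6 - B (T(B) = -4 + (-2 - B) = -6 - B)
V(z) = (2 + z)*(29 + z) (V(z) = (29 + z)*(z + 2) = (29 + z)*(2 + z) = (2 + z)*(29 + z))
3027 - V(T(-1)) = 3027 - (58 + (-6 - 1*(-1))**2 + 31*(-6 - 1*(-1))) = 3027 - (58 + (-6 + 1)**2 + 31*(-6 + 1)) = 3027 - (58 + (-5)**2 + 31*(-5)) = 3027 - (58 + 25 - 155) = 3027 - 1*(-72) = 3027 + 72 = 3099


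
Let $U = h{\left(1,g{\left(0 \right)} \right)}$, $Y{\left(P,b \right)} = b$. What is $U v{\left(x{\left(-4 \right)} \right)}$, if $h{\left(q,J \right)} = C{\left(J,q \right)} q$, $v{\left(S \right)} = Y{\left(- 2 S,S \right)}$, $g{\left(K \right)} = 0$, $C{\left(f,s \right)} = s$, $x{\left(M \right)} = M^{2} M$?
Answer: $-64$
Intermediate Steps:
$x{\left(M \right)} = M^{3}$
$v{\left(S \right)} = S$
$h{\left(q,J \right)} = q^{2}$ ($h{\left(q,J \right)} = q q = q^{2}$)
$U = 1$ ($U = 1^{2} = 1$)
$U v{\left(x{\left(-4 \right)} \right)} = 1 \left(-4\right)^{3} = 1 \left(-64\right) = -64$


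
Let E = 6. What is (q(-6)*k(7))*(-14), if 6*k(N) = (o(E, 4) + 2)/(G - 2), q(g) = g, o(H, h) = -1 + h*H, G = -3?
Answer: -70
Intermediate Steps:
o(H, h) = -1 + H*h
k(N) = -⅚ (k(N) = (((-1 + 6*4) + 2)/(-3 - 2))/6 = (((-1 + 24) + 2)/(-5))/6 = ((23 + 2)*(-⅕))/6 = (25*(-⅕))/6 = (⅙)*(-5) = -⅚)
(q(-6)*k(7))*(-14) = -6*(-⅚)*(-14) = 5*(-14) = -70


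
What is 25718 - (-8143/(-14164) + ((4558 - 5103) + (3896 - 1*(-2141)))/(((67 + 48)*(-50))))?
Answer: 1047291020219/40721500 ≈ 25718.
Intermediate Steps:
25718 - (-8143/(-14164) + ((4558 - 5103) + (3896 - 1*(-2141)))/(((67 + 48)*(-50)))) = 25718 - (-8143*(-1/14164) + (-545 + (3896 + 2141))/((115*(-50)))) = 25718 - (8143/14164 + (-545 + 6037)/(-5750)) = 25718 - (8143/14164 + 5492*(-1/5750)) = 25718 - (8143/14164 - 2746/2875) = 25718 - 1*(-15483219/40721500) = 25718 + 15483219/40721500 = 1047291020219/40721500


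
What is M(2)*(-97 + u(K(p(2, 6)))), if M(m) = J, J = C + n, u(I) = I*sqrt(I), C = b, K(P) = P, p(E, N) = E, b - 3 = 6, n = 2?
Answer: -1067 + 22*sqrt(2) ≈ -1035.9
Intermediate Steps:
b = 9 (b = 3 + 6 = 9)
C = 9
u(I) = I**(3/2)
J = 11 (J = 9 + 2 = 11)
M(m) = 11
M(2)*(-97 + u(K(p(2, 6)))) = 11*(-97 + 2**(3/2)) = 11*(-97 + 2*sqrt(2)) = -1067 + 22*sqrt(2)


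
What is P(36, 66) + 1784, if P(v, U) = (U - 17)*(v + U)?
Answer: 6782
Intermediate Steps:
P(v, U) = (-17 + U)*(U + v)
P(36, 66) + 1784 = (66² - 17*66 - 17*36 + 66*36) + 1784 = (4356 - 1122 - 612 + 2376) + 1784 = 4998 + 1784 = 6782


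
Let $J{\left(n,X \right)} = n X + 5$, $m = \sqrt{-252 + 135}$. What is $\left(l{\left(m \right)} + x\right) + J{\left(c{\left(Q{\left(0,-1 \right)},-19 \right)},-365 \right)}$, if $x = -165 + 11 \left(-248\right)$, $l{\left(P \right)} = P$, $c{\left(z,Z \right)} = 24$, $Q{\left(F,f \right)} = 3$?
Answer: $-11648 + 3 i \sqrt{13} \approx -11648.0 + 10.817 i$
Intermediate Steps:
$m = 3 i \sqrt{13}$ ($m = \sqrt{-117} = 3 i \sqrt{13} \approx 10.817 i$)
$J{\left(n,X \right)} = 5 + X n$ ($J{\left(n,X \right)} = X n + 5 = 5 + X n$)
$x = -2893$ ($x = -165 - 2728 = -2893$)
$\left(l{\left(m \right)} + x\right) + J{\left(c{\left(Q{\left(0,-1 \right)},-19 \right)},-365 \right)} = \left(3 i \sqrt{13} - 2893\right) + \left(5 - 8760\right) = \left(-2893 + 3 i \sqrt{13}\right) + \left(5 - 8760\right) = \left(-2893 + 3 i \sqrt{13}\right) - 8755 = -11648 + 3 i \sqrt{13}$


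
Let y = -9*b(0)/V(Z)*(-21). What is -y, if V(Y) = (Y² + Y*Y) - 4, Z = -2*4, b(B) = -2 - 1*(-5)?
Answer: -567/124 ≈ -4.5726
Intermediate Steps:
b(B) = 3 (b(B) = -2 + 5 = 3)
Z = -8
V(Y) = -4 + 2*Y² (V(Y) = (Y² + Y²) - 4 = 2*Y² - 4 = -4 + 2*Y²)
y = 567/124 (y = -27/(-4 + 2*(-8)²)*(-21) = -27/(-4 + 2*64)*(-21) = -27/(-4 + 128)*(-21) = -27/124*(-21) = 567/124 ≈ 4.5726)
-y = -1*567/124 = -567/124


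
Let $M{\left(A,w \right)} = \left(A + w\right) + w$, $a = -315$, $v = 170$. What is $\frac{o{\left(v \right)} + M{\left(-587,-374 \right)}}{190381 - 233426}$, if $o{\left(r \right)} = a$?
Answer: $\frac{330}{8609} \approx 0.038332$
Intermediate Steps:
$M{\left(A,w \right)} = A + 2 w$
$o{\left(r \right)} = -315$
$\frac{o{\left(v \right)} + M{\left(-587,-374 \right)}}{190381 - 233426} = \frac{-315 + \left(-587 + 2 \left(-374\right)\right)}{190381 - 233426} = \frac{-315 - 1335}{-43045} = \left(-315 - 1335\right) \left(- \frac{1}{43045}\right) = \left(-1650\right) \left(- \frac{1}{43045}\right) = \frac{330}{8609}$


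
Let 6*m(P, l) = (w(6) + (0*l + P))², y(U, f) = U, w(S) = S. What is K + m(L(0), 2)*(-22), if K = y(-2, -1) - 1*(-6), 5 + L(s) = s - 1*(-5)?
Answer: -128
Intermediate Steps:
L(s) = s (L(s) = -5 + (s - 1*(-5)) = -5 + (s + 5) = -5 + (5 + s) = s)
m(P, l) = (6 + P)²/6 (m(P, l) = (6 + (0*l + P))²/6 = (6 + (0 + P))²/6 = (6 + P)²/6)
K = 4 (K = -2 - 1*(-6) = -2 + 6 = 4)
K + m(L(0), 2)*(-22) = 4 + ((6 + 0)²/6)*(-22) = 4 + ((⅙)*6²)*(-22) = 4 + ((⅙)*36)*(-22) = 4 + 6*(-22) = 4 - 132 = -128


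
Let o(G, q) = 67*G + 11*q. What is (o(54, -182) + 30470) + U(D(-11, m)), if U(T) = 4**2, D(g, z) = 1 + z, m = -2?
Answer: 32102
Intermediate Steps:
o(G, q) = 11*q + 67*G
U(T) = 16
(o(54, -182) + 30470) + U(D(-11, m)) = ((11*(-182) + 67*54) + 30470) + 16 = ((-2002 + 3618) + 30470) + 16 = (1616 + 30470) + 16 = 32086 + 16 = 32102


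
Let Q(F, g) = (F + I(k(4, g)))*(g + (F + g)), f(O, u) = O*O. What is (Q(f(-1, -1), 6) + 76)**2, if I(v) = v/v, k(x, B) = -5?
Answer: 10404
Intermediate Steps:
f(O, u) = O**2
I(v) = 1
Q(F, g) = (1 + F)*(F + 2*g) (Q(F, g) = (F + 1)*(g + (F + g)) = (1 + F)*(F + 2*g))
(Q(f(-1, -1), 6) + 76)**2 = (((-1)**2 + ((-1)**2)**2 + 2*6 + 2*(-1)**2*6) + 76)**2 = ((1 + 1**2 + 12 + 2*1*6) + 76)**2 = ((1 + 1 + 12 + 12) + 76)**2 = (26 + 76)**2 = 102**2 = 10404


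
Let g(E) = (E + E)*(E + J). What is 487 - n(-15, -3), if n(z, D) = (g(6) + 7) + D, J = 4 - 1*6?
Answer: 435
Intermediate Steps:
J = -2 (J = 4 - 6 = -2)
g(E) = 2*E*(-2 + E) (g(E) = (E + E)*(E - 2) = (2*E)*(-2 + E) = 2*E*(-2 + E))
n(z, D) = 55 + D (n(z, D) = (2*6*(-2 + 6) + 7) + D = (2*6*4 + 7) + D = (48 + 7) + D = 55 + D)
487 - n(-15, -3) = 487 - (55 - 3) = 487 - 1*52 = 487 - 52 = 435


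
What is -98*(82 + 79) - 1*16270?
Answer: -32048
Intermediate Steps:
-98*(82 + 79) - 1*16270 = -98*161 - 16270 = -15778 - 16270 = -32048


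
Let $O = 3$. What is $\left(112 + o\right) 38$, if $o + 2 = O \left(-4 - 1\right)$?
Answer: $3610$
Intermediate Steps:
$o = -17$ ($o = -2 + 3 \left(-4 - 1\right) = -2 + 3 \left(-5\right) = -2 - 15 = -17$)
$\left(112 + o\right) 38 = \left(112 - 17\right) 38 = 95 \cdot 38 = 3610$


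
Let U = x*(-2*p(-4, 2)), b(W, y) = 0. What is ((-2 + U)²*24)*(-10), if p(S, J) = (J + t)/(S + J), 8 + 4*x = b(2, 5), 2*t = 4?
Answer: -24000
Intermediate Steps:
t = 2 (t = (½)*4 = 2)
x = -2 (x = -2 + (¼)*0 = -2 + 0 = -2)
p(S, J) = (2 + J)/(J + S) (p(S, J) = (J + 2)/(S + J) = (2 + J)/(J + S))
U = -8 (U = -(-4)*(2 + 2)/(2 - 4) = -(-4)*4/(-2) = -(-4)*(-½*4) = -(-4)*(-2) = -2*4 = -8)
((-2 + U)²*24)*(-10) = ((-2 - 8)²*24)*(-10) = ((-10)²*24)*(-10) = (100*24)*(-10) = 2400*(-10) = -24000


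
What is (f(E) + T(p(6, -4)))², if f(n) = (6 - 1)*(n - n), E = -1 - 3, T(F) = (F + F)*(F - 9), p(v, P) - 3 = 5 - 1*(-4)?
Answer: 5184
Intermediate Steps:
p(v, P) = 12 (p(v, P) = 3 + (5 - 1*(-4)) = 3 + (5 + 4) = 3 + 9 = 12)
T(F) = 2*F*(-9 + F) (T(F) = (2*F)*(-9 + F) = 2*F*(-9 + F))
E = -4
f(n) = 0 (f(n) = 5*0 = 0)
(f(E) + T(p(6, -4)))² = (0 + 2*12*(-9 + 12))² = (0 + 2*12*3)² = (0 + 72)² = 72² = 5184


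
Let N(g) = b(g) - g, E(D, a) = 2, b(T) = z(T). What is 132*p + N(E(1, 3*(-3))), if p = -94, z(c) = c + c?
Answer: -12406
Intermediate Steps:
z(c) = 2*c
b(T) = 2*T
N(g) = g (N(g) = 2*g - g = g)
132*p + N(E(1, 3*(-3))) = 132*(-94) + 2 = -12408 + 2 = -12406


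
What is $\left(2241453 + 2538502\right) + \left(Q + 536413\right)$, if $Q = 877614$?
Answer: $6193982$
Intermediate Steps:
$\left(2241453 + 2538502\right) + \left(Q + 536413\right) = \left(2241453 + 2538502\right) + \left(877614 + 536413\right) = 4779955 + 1414027 = 6193982$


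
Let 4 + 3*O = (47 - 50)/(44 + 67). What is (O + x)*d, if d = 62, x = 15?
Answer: 93992/111 ≈ 846.77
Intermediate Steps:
O = -149/111 (O = -4/3 + ((47 - 50)/(44 + 67))/3 = -4/3 + (-3/111)/3 = -4/3 + (-3*1/111)/3 = -4/3 + (1/3)*(-1/37) = -4/3 - 1/111 = -149/111 ≈ -1.3423)
(O + x)*d = (-149/111 + 15)*62 = (1516/111)*62 = 93992/111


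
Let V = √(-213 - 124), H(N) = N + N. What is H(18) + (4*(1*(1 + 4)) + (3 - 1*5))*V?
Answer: 36 + 18*I*√337 ≈ 36.0 + 330.44*I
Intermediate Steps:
H(N) = 2*N
V = I*√337 (V = √(-337) = I*√337 ≈ 18.358*I)
H(18) + (4*(1*(1 + 4)) + (3 - 1*5))*V = 2*18 + (4*(1*(1 + 4)) + (3 - 1*5))*(I*√337) = 36 + (4*(1*5) + (3 - 5))*(I*√337) = 36 + (4*5 - 2)*(I*√337) = 36 + (20 - 2)*(I*√337) = 36 + 18*(I*√337) = 36 + 18*I*√337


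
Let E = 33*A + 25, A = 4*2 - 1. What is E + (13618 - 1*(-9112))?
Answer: 22986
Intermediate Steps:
A = 7 (A = 8 - 1 = 7)
E = 256 (E = 33*7 + 25 = 231 + 25 = 256)
E + (13618 - 1*(-9112)) = 256 + (13618 - 1*(-9112)) = 256 + (13618 + 9112) = 256 + 22730 = 22986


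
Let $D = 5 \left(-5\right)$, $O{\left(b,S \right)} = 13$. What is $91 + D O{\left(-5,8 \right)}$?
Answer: $-234$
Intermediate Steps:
$D = -25$
$91 + D O{\left(-5,8 \right)} = 91 - 325 = -234$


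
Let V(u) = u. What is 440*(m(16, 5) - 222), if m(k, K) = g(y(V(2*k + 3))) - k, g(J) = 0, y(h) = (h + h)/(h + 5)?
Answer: -104720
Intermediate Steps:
y(h) = 2*h/(5 + h) (y(h) = (2*h)/(5 + h) = 2*h/(5 + h))
m(k, K) = -k (m(k, K) = 0 - k = -k)
440*(m(16, 5) - 222) = 440*(-1*16 - 222) = 440*(-16 - 222) = 440*(-238) = -104720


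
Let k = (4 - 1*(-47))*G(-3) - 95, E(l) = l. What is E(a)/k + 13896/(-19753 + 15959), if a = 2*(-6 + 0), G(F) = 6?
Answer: -1488792/400267 ≈ -3.7195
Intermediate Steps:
a = -12 (a = 2*(-6) = -12)
k = 211 (k = (4 - 1*(-47))*6 - 95 = (4 + 47)*6 - 95 = 51*6 - 95 = 306 - 95 = 211)
E(a)/k + 13896/(-19753 + 15959) = -12/211 + 13896/(-19753 + 15959) = -12*1/211 + 13896/(-3794) = -12/211 + 13896*(-1/3794) = -12/211 - 6948/1897 = -1488792/400267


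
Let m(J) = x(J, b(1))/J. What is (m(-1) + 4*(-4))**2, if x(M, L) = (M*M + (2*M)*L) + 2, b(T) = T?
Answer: 289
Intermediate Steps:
x(M, L) = 2 + M**2 + 2*L*M (x(M, L) = (M**2 + 2*L*M) + 2 = 2 + M**2 + 2*L*M)
m(J) = (2 + J**2 + 2*J)/J (m(J) = (2 + J**2 + 2*1*J)/J = (2 + J**2 + 2*J)/J)
(m(-1) + 4*(-4))**2 = ((2 - 1 + 2/(-1)) + 4*(-4))**2 = ((2 - 1 + 2*(-1)) - 16)**2 = ((2 - 1 - 2) - 16)**2 = (-1 - 16)**2 = (-17)**2 = 289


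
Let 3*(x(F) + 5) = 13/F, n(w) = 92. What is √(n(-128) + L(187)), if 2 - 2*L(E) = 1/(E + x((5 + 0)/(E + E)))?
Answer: √1340080053/3796 ≈ 9.6436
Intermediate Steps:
x(F) = -5 + 13/(3*F) (x(F) = -5 + (13/F)/3 = -5 + 13/(3*F))
L(E) = 1 - 1/(2*(-5 + 41*E/15)) (L(E) = 1 - 1/(2*(E + (-5 + 13/(3*(((5 + 0)/(E + E))))))) = 1 - 1/(2*(E + (-5 + 13/(3*((5/((2*E)))))))) = 1 - 1/(2*(E + (-5 + 13/(3*((5*(1/(2*E)))))))) = 1 - 1/(2*(E + (-5 + 13/(3*((5/(2*E))))))) = 1 - 1/(2*(E + (-5 + 13*(2*E/5)/3))) = 1 - 1/(2*(E + (-5 + 26*E/15))) = 1 - 1/(2*(-5 + 41*E/15)))
√(n(-128) + L(187)) = √(92 + (-165 + 82*187)/(2*(-75 + 41*187))) = √(92 + (-165 + 15334)/(2*(-75 + 7667))) = √(92 + (½)*15169/7592) = √(92 + (½)*(1/7592)*15169) = √(92 + 15169/15184) = √(1412097/15184) = √1340080053/3796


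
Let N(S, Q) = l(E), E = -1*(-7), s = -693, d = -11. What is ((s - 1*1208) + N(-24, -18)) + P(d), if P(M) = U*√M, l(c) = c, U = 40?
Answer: -1894 + 40*I*√11 ≈ -1894.0 + 132.67*I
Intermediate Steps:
E = 7
N(S, Q) = 7
P(M) = 40*√M
((s - 1*1208) + N(-24, -18)) + P(d) = ((-693 - 1*1208) + 7) + 40*√(-11) = ((-693 - 1208) + 7) + 40*(I*√11) = (-1901 + 7) + 40*I*√11 = -1894 + 40*I*√11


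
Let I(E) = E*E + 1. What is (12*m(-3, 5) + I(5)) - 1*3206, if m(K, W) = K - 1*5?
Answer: -3276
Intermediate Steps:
m(K, W) = -5 + K (m(K, W) = K - 5 = -5 + K)
I(E) = 1 + E² (I(E) = E² + 1 = 1 + E²)
(12*m(-3, 5) + I(5)) - 1*3206 = (12*(-5 - 3) + (1 + 5²)) - 1*3206 = (12*(-8) + (1 + 25)) - 3206 = (-96 + 26) - 3206 = -70 - 3206 = -3276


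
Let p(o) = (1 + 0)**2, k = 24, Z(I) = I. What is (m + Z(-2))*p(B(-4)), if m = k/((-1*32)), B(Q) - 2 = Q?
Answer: -11/4 ≈ -2.7500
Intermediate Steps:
B(Q) = 2 + Q
p(o) = 1 (p(o) = 1**2 = 1)
m = -3/4 (m = 24/((-1*32)) = 24/(-32) = 24*(-1/32) = -3/4 ≈ -0.75000)
(m + Z(-2))*p(B(-4)) = (-3/4 - 2)*1 = -11/4*1 = -11/4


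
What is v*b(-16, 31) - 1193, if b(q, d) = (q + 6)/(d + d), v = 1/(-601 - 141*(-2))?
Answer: -11797572/9889 ≈ -1193.0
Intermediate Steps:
v = -1/319 (v = 1/(-601 + 282) = 1/(-319) = -1/319 ≈ -0.0031348)
b(q, d) = (6 + q)/(2*d) (b(q, d) = (6 + q)/((2*d)) = (6 + q)*(1/(2*d)) = (6 + q)/(2*d))
v*b(-16, 31) - 1193 = -(6 - 16)/(638*31) - 1193 = -(-10)/(638*31) - 1193 = -1/319*(-5/31) - 1193 = 5/9889 - 1193 = -11797572/9889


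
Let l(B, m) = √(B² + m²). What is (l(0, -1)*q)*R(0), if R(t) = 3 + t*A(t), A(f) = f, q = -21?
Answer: -63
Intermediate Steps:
R(t) = 3 + t² (R(t) = 3 + t*t = 3 + t²)
(l(0, -1)*q)*R(0) = (√(0² + (-1)²)*(-21))*(3 + 0²) = (√(0 + 1)*(-21))*(3 + 0) = (√1*(-21))*3 = (1*(-21))*3 = -21*3 = -63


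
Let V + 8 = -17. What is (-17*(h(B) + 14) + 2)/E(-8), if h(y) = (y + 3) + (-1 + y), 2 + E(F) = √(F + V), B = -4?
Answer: 268/37 + 134*I*√33/37 ≈ 7.2432 + 20.805*I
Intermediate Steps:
V = -25 (V = -8 - 17 = -25)
E(F) = -2 + √(-25 + F) (E(F) = -2 + √(F - 25) = -2 + √(-25 + F))
h(y) = 2 + 2*y (h(y) = (3 + y) + (-1 + y) = 2 + 2*y)
(-17*(h(B) + 14) + 2)/E(-8) = (-17*((2 + 2*(-4)) + 14) + 2)/(-2 + √(-25 - 8)) = (-17*((2 - 8) + 14) + 2)/(-2 + √(-33)) = (-17*(-6 + 14) + 2)/(-2 + I*√33) = (-17*8 + 2)/(-2 + I*√33) = (-136 + 2)/(-2 + I*√33) = -134/(-2 + I*√33)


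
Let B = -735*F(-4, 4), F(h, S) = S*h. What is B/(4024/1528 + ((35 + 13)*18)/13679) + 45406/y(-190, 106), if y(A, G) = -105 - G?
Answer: 6163111234274/1486613371 ≈ 4145.7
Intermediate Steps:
B = 11760 (B = -2940*(-4) = -735*(-16) = 11760)
B/(4024/1528 + ((35 + 13)*18)/13679) + 45406/y(-190, 106) = 11760/(4024/1528 + ((35 + 13)*18)/13679) + 45406/(-105 - 1*106) = 11760/(4024*(1/1528) + (48*18)*(1/13679)) + 45406/(-105 - 106) = 11760/(503/191 + 864*(1/13679)) + 45406/(-211) = 11760/(503/191 + 864/13679) + 45406*(-1/211) = 11760/(7045561/2612689) - 45406/211 = 11760*(2612689/7045561) - 45406/211 = 30725222640/7045561 - 45406/211 = 6163111234274/1486613371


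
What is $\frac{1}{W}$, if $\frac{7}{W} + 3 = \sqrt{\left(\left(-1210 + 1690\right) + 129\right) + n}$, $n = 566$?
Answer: $- \frac{3}{7} + \frac{5 \sqrt{47}}{7} \approx 4.4683$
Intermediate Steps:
$W = \frac{7}{-3 + 5 \sqrt{47}}$ ($W = \frac{7}{-3 + \sqrt{\left(\left(-1210 + 1690\right) + 129\right) + 566}} = \frac{7}{-3 + \sqrt{\left(480 + 129\right) + 566}} = \frac{7}{-3 + \sqrt{609 + 566}} = \frac{7}{-3 + \sqrt{1175}} = \frac{7}{-3 + 5 \sqrt{47}} \approx 0.2238$)
$\frac{1}{W} = \frac{1}{\frac{21}{1166} + \frac{35 \sqrt{47}}{1166}}$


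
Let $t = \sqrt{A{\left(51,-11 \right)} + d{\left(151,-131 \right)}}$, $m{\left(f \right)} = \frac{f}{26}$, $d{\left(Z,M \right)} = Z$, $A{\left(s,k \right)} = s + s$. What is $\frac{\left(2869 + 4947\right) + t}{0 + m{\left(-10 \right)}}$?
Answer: $- \frac{101608}{5} - \frac{13 \sqrt{253}}{5} \approx -20363.0$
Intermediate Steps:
$A{\left(s,k \right)} = 2 s$
$m{\left(f \right)} = \frac{f}{26}$ ($m{\left(f \right)} = f \frac{1}{26} = \frac{f}{26}$)
$t = \sqrt{253}$ ($t = \sqrt{2 \cdot 51 + 151} = \sqrt{102 + 151} = \sqrt{253} \approx 15.906$)
$\frac{\left(2869 + 4947\right) + t}{0 + m{\left(-10 \right)}} = \frac{\left(2869 + 4947\right) + \sqrt{253}}{0 + \frac{1}{26} \left(-10\right)} = \frac{7816 + \sqrt{253}}{0 - \frac{5}{13}} = \frac{7816 + \sqrt{253}}{- \frac{5}{13}} = \left(7816 + \sqrt{253}\right) \left(- \frac{13}{5}\right) = - \frac{101608}{5} - \frac{13 \sqrt{253}}{5}$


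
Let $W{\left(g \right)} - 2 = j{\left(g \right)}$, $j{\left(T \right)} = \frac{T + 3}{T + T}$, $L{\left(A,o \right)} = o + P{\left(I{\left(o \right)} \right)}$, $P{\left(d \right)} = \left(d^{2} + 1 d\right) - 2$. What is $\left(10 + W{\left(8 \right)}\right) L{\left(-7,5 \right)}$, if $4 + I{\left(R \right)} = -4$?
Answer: $\frac{11977}{16} \approx 748.56$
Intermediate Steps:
$I{\left(R \right)} = -8$ ($I{\left(R \right)} = -4 - 4 = -8$)
$P{\left(d \right)} = -2 + d + d^{2}$ ($P{\left(d \right)} = \left(d^{2} + d\right) - 2 = \left(d + d^{2}\right) - 2 = -2 + d + d^{2}$)
$L{\left(A,o \right)} = 54 + o$ ($L{\left(A,o \right)} = o - \left(10 - 64\right) = o - -54 = o + 54 = 54 + o$)
$j{\left(T \right)} = \frac{3 + T}{2 T}$
$W{\left(g \right)} = 2 + \frac{3 + g}{2 g}$
$\left(10 + W{\left(8 \right)}\right) L{\left(-7,5 \right)} = \left(10 + \frac{3 + 5 \cdot 8}{2 \cdot 8}\right) \left(54 + 5\right) = \left(10 + \frac{1}{2} \cdot \frac{1}{8} \left(3 + 40\right)\right) 59 = \left(10 + \frac{1}{2} \cdot \frac{1}{8} \cdot 43\right) 59 = \left(10 + \frac{43}{16}\right) 59 = \frac{203}{16} \cdot 59 = \frac{11977}{16}$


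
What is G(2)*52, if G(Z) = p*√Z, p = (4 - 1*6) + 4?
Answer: 104*√2 ≈ 147.08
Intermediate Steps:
p = 2 (p = (4 - 6) + 4 = -2 + 4 = 2)
G(Z) = 2*√Z
G(2)*52 = (2*√2)*52 = 104*√2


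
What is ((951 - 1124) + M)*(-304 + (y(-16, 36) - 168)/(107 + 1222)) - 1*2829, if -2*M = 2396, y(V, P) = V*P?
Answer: 183722073/443 ≈ 4.1472e+5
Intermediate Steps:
y(V, P) = P*V
M = -1198 (M = -1/2*2396 = -1198)
((951 - 1124) + M)*(-304 + (y(-16, 36) - 168)/(107 + 1222)) - 1*2829 = ((951 - 1124) - 1198)*(-304 + (36*(-16) - 168)/(107 + 1222)) - 1*2829 = (-173 - 1198)*(-304 + (-576 - 168)/1329) - 2829 = -1371*(-304 - 744*1/1329) - 2829 = -1371*(-304 - 248/443) - 2829 = -1371*(-134920/443) - 2829 = 184975320/443 - 2829 = 183722073/443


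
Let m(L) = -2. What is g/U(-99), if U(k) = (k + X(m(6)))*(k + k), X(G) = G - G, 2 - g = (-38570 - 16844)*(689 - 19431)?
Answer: -519284593/9801 ≈ -52983.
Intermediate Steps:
g = -1038569186 (g = 2 - (-38570 - 16844)*(689 - 19431) = 2 - (-55414)*(-18742) = 2 - 1*1038569188 = 2 - 1038569188 = -1038569186)
X(G) = 0
U(k) = 2*k**2 (U(k) = (k + 0)*(k + k) = k*(2*k) = 2*k**2)
g/U(-99) = -1038569186/(2*(-99)**2) = -1038569186/(2*9801) = -1038569186/19602 = -1038569186*1/19602 = -519284593/9801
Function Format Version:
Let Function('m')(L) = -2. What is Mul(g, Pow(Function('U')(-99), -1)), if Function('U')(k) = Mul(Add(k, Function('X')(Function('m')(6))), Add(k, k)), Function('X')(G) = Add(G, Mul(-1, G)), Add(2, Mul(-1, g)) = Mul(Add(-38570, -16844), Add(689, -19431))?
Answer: Rational(-519284593, 9801) ≈ -52983.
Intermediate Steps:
g = -1038569186 (g = Add(2, Mul(-1, Mul(Add(-38570, -16844), Add(689, -19431)))) = Add(2, Mul(-1, Mul(-55414, -18742))) = Add(2, Mul(-1, 1038569188)) = Add(2, -1038569188) = -1038569186)
Function('X')(G) = 0
Function('U')(k) = Mul(2, Pow(k, 2)) (Function('U')(k) = Mul(Add(k, 0), Add(k, k)) = Mul(k, Mul(2, k)) = Mul(2, Pow(k, 2)))
Mul(g, Pow(Function('U')(-99), -1)) = Mul(-1038569186, Pow(Mul(2, Pow(-99, 2)), -1)) = Mul(-1038569186, Pow(Mul(2, 9801), -1)) = Mul(-1038569186, Pow(19602, -1)) = Mul(-1038569186, Rational(1, 19602)) = Rational(-519284593, 9801)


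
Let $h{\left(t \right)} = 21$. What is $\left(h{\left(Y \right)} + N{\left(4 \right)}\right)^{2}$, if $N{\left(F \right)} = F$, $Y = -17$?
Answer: $625$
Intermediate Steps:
$\left(h{\left(Y \right)} + N{\left(4 \right)}\right)^{2} = \left(21 + 4\right)^{2} = 25^{2} = 625$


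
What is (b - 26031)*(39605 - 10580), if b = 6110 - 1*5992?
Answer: -752124825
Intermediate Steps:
b = 118 (b = 6110 - 5992 = 118)
(b - 26031)*(39605 - 10580) = (118 - 26031)*(39605 - 10580) = -25913*29025 = -752124825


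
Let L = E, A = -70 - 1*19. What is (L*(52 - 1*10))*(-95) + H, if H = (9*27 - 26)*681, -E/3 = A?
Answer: -917553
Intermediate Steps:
A = -89 (A = -70 - 19 = -89)
E = 267 (E = -3*(-89) = 267)
H = 147777 (H = (243 - 26)*681 = 217*681 = 147777)
L = 267
(L*(52 - 1*10))*(-95) + H = (267*(52 - 1*10))*(-95) + 147777 = (267*(52 - 10))*(-95) + 147777 = (267*42)*(-95) + 147777 = 11214*(-95) + 147777 = -1065330 + 147777 = -917553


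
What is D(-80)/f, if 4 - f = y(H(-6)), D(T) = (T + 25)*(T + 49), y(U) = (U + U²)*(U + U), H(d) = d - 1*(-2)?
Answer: 341/20 ≈ 17.050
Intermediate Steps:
H(d) = 2 + d (H(d) = d + 2 = 2 + d)
y(U) = 2*U*(U + U²) (y(U) = (U + U²)*(2*U) = 2*U*(U + U²))
D(T) = (25 + T)*(49 + T)
f = 100 (f = 4 - 2*(2 - 6)²*(1 + (2 - 6)) = 4 - 2*(-4)²*(1 - 4) = 4 - 2*16*(-3) = 4 - 1*(-96) = 4 + 96 = 100)
D(-80)/f = (1225 + (-80)² + 74*(-80))/100 = (1225 + 6400 - 5920)*(1/100) = 1705*(1/100) = 341/20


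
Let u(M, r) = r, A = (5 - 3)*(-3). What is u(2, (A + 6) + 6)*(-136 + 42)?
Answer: -564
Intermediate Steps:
A = -6 (A = 2*(-3) = -6)
u(2, (A + 6) + 6)*(-136 + 42) = ((-6 + 6) + 6)*(-136 + 42) = (0 + 6)*(-94) = 6*(-94) = -564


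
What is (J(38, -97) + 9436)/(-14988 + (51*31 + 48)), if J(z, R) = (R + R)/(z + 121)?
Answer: -1500130/2124081 ≈ -0.70625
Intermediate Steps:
J(z, R) = 2*R/(121 + z) (J(z, R) = (2*R)/(121 + z) = 2*R/(121 + z))
(J(38, -97) + 9436)/(-14988 + (51*31 + 48)) = (2*(-97)/(121 + 38) + 9436)/(-14988 + (51*31 + 48)) = (2*(-97)/159 + 9436)/(-14988 + (1581 + 48)) = (2*(-97)*(1/159) + 9436)/(-14988 + 1629) = (-194/159 + 9436)/(-13359) = (1500130/159)*(-1/13359) = -1500130/2124081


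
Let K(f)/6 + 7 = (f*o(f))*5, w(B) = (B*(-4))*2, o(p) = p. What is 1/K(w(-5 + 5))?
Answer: -1/42 ≈ -0.023810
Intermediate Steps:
w(B) = -8*B (w(B) = -4*B*2 = -8*B)
K(f) = -42 + 30*f² (K(f) = -42 + 6*((f*f)*5) = -42 + 6*(f²*5) = -42 + 6*(5*f²) = -42 + 30*f²)
1/K(w(-5 + 5)) = 1/(-42 + 30*(-8*(-5 + 5))²) = 1/(-42 + 30*(-8*0)²) = 1/(-42 + 30*0²) = 1/(-42 + 30*0) = 1/(-42 + 0) = 1/(-42) = -1/42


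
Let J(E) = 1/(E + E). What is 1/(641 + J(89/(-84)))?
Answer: 89/57007 ≈ 0.0015612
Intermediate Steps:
J(E) = 1/(2*E)
1/(641 + J(89/(-84))) = 1/(641 + 1/(2*((89/(-84))))) = 1/(641 + 1/(2*((89*(-1/84))))) = 1/(641 + 1/(2*(-89/84))) = 1/(641 + (1/2)*(-84/89)) = 1/(641 - 42/89) = 1/(57007/89) = 89/57007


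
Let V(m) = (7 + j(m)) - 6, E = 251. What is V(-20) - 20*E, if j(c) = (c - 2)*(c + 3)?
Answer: -4645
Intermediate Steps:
j(c) = (-2 + c)*(3 + c)
V(m) = -5 + m + m² (V(m) = (7 + (-6 + m + m²)) - 6 = (1 + m + m²) - 6 = -5 + m + m²)
V(-20) - 20*E = (-5 - 20 + (-20)²) - 20*251 = (-5 - 20 + 400) - 5020 = 375 - 5020 = -4645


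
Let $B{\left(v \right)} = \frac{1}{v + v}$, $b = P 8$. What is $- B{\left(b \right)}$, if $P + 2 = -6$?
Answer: $\frac{1}{128} \approx 0.0078125$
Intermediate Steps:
$P = -8$ ($P = -2 - 6 = -8$)
$b = -64$ ($b = \left(-8\right) 8 = -64$)
$B{\left(v \right)} = \frac{1}{2 v}$
$- B{\left(b \right)} = - \frac{1}{2 \left(-64\right)} = - \frac{-1}{2 \cdot 64} = \left(-1\right) \left(- \frac{1}{128}\right) = \frac{1}{128}$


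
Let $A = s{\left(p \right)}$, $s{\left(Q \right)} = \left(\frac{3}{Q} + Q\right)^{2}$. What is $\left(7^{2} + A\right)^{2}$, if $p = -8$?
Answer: $\frac{58140625}{4096} \approx 14194.0$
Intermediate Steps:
$s{\left(Q \right)} = \left(Q + \frac{3}{Q}\right)^{2}$
$A = \frac{4489}{64}$ ($A = \frac{\left(3 + \left(-8\right)^{2}\right)^{2}}{64} = \frac{\left(3 + 64\right)^{2}}{64} = \frac{67^{2}}{64} = \frac{1}{64} \cdot 4489 = \frac{4489}{64} \approx 70.141$)
$\left(7^{2} + A\right)^{2} = \left(7^{2} + \frac{4489}{64}\right)^{2} = \left(49 + \frac{4489}{64}\right)^{2} = \left(\frac{7625}{64}\right)^{2} = \frac{58140625}{4096}$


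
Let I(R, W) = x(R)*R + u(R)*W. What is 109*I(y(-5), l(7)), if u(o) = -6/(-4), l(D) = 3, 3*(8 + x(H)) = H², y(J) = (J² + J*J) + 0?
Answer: 26991343/6 ≈ 4.4986e+6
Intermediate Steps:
y(J) = 2*J² (y(J) = (J² + J²) + 0 = 2*J² + 0 = 2*J²)
x(H) = -8 + H²/3
u(o) = 3/2 (u(o) = -6*(-¼) = 3/2)
I(R, W) = 3*W/2 + R*(-8 + R²/3) (I(R, W) = (-8 + R²/3)*R + 3*W/2 = R*(-8 + R²/3) + 3*W/2 = 3*W/2 + R*(-8 + R²/3))
109*I(y(-5), l(7)) = 109*((3/2)*3 + (2*(-5)²)*(-24 + (2*(-5)²)²)/3) = 109*(9/2 + (2*25)*(-24 + (2*25)²)/3) = 109*(9/2 + (⅓)*50*(-24 + 50²)) = 109*(9/2 + (⅓)*50*(-24 + 2500)) = 109*(9/2 + (⅓)*50*2476) = 109*(9/2 + 123800/3) = 109*(247627/6) = 26991343/6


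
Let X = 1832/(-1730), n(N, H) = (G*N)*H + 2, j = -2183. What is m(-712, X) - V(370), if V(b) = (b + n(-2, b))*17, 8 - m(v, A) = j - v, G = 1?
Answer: 7735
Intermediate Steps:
n(N, H) = 2 + H*N (n(N, H) = (1*N)*H + 2 = N*H + 2 = H*N + 2 = 2 + H*N)
X = -916/865 (X = 1832*(-1/1730) = -916/865 ≈ -1.0590)
m(v, A) = 2191 + v (m(v, A) = 8 - (-2183 - v) = 8 + (2183 + v) = 2191 + v)
V(b) = 34 - 17*b (V(b) = (b + (2 + b*(-2)))*17 = (b + (2 - 2*b))*17 = (2 - b)*17 = 34 - 17*b)
m(-712, X) - V(370) = (2191 - 712) - (34 - 17*370) = 1479 - (34 - 6290) = 1479 - 1*(-6256) = 1479 + 6256 = 7735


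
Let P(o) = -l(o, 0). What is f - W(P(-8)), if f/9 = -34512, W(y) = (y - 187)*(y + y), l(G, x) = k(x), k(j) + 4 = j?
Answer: -309144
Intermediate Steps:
k(j) = -4 + j
l(G, x) = -4 + x
P(o) = 4 (P(o) = -(-4 + 0) = -1*(-4) = 4)
W(y) = 2*y*(-187 + y) (W(y) = (-187 + y)*(2*y) = 2*y*(-187 + y))
f = -310608 (f = 9*(-34512) = -310608)
f - W(P(-8)) = -310608 - 2*4*(-187 + 4) = -310608 - 2*4*(-183) = -310608 - 1*(-1464) = -310608 + 1464 = -309144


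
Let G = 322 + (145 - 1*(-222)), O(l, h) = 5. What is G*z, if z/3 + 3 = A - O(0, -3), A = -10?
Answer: -37206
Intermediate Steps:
G = 689 (G = 322 + (145 + 222) = 322 + 367 = 689)
z = -54 (z = -9 + 3*(-10 - 1*5) = -9 + 3*(-10 - 5) = -9 + 3*(-15) = -9 - 45 = -54)
G*z = 689*(-54) = -37206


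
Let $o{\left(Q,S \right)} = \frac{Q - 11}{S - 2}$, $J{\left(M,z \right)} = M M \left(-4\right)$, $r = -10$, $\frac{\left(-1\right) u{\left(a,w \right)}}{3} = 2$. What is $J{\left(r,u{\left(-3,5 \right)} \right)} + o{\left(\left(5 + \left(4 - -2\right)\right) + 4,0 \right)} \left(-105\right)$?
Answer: $-190$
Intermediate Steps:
$u{\left(a,w \right)} = -6$ ($u{\left(a,w \right)} = \left(-3\right) 2 = -6$)
$J{\left(M,z \right)} = - 4 M^{2}$ ($J{\left(M,z \right)} = M^{2} \left(-4\right) = - 4 M^{2}$)
$o{\left(Q,S \right)} = \frac{-11 + Q}{-2 + S}$
$J{\left(r,u{\left(-3,5 \right)} \right)} + o{\left(\left(5 + \left(4 - -2\right)\right) + 4,0 \right)} \left(-105\right) = - 4 \left(-10\right)^{2} + \frac{-11 + \left(\left(5 + \left(4 - -2\right)\right) + 4\right)}{-2 + 0} \left(-105\right) = \left(-4\right) 100 + \frac{-11 + \left(\left(5 + \left(4 + 2\right)\right) + 4\right)}{-2} \left(-105\right) = -400 + - \frac{-11 + \left(\left(5 + 6\right) + 4\right)}{2} \left(-105\right) = -400 + - \frac{-11 + \left(11 + 4\right)}{2} \left(-105\right) = -400 + - \frac{-11 + 15}{2} \left(-105\right) = -400 + \left(- \frac{1}{2}\right) 4 \left(-105\right) = -400 - -210 = -400 + 210 = -190$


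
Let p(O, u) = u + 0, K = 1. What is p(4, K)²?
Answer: 1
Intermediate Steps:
p(O, u) = u
p(4, K)² = 1² = 1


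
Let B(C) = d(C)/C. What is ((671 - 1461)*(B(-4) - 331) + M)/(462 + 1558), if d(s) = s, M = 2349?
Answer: 263049/2020 ≈ 130.22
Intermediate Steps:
B(C) = 1 (B(C) = C/C = 1)
((671 - 1461)*(B(-4) - 331) + M)/(462 + 1558) = ((671 - 1461)*(1 - 331) + 2349)/(462 + 1558) = (-790*(-330) + 2349)/2020 = (260700 + 2349)*(1/2020) = 263049*(1/2020) = 263049/2020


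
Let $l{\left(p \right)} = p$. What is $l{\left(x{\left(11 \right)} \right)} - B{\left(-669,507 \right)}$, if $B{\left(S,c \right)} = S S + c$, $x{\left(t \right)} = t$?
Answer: $-448057$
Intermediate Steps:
$B{\left(S,c \right)} = c + S^{2}$ ($B{\left(S,c \right)} = S^{2} + c = c + S^{2}$)
$l{\left(x{\left(11 \right)} \right)} - B{\left(-669,507 \right)} = 11 - \left(507 + \left(-669\right)^{2}\right) = 11 - \left(507 + 447561\right) = 11 - 448068 = -448057$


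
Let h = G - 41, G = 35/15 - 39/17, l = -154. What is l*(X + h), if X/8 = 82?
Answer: -4830518/51 ≈ -94716.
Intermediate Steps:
X = 656 (X = 8*82 = 656)
G = 2/51 (G = 35*(1/15) - 39*1/17 = 7/3 - 39/17 = 2/51 ≈ 0.039216)
h = -2089/51 (h = 2/51 - 41 = -2089/51 ≈ -40.961)
l*(X + h) = -154*(656 - 2089/51) = -154*31367/51 = -4830518/51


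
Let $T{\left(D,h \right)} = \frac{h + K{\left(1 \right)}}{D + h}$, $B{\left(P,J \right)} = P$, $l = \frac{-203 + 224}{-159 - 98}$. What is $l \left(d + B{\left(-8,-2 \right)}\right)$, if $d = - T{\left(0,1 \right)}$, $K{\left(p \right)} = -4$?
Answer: $\frac{105}{257} \approx 0.40856$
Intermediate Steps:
$l = - \frac{21}{257}$ ($l = \frac{21}{-257} = 21 \left(- \frac{1}{257}\right) = - \frac{21}{257} \approx -0.081712$)
$T{\left(D,h \right)} = \frac{-4 + h}{D + h}$ ($T{\left(D,h \right)} = \frac{h - 4}{D + h} = \frac{-4 + h}{D + h}$)
$d = 3$ ($d = - \frac{-4 + 1}{0 + 1} = - \frac{-3}{1} = - 1 \left(-3\right) = \left(-1\right) \left(-3\right) = 3$)
$l \left(d + B{\left(-8,-2 \right)}\right) = - \frac{21 \left(3 - 8\right)}{257} = \left(- \frac{21}{257}\right) \left(-5\right) = \frac{105}{257}$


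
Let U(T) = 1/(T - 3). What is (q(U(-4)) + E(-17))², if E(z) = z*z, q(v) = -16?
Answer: 74529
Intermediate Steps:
U(T) = 1/(-3 + T)
E(z) = z²
(q(U(-4)) + E(-17))² = (-16 + (-17)²)² = (-16 + 289)² = 273² = 74529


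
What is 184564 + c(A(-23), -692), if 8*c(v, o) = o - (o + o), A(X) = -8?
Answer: 369301/2 ≈ 1.8465e+5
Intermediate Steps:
c(v, o) = -o/8 (c(v, o) = (o - (o + o))/8 = (o - 2*o)/8 = (-o)/8 = -o/8)
184564 + c(A(-23), -692) = 184564 - ⅛*(-692) = 184564 + 173/2 = 369301/2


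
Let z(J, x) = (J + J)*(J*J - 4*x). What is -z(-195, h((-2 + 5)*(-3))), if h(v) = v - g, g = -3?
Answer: 14839110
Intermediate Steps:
h(v) = 3 + v (h(v) = v - 1*(-3) = v + 3 = 3 + v)
z(J, x) = 2*J*(J² - 4*x) (z(J, x) = (2*J)*(J² - 4*x) = 2*J*(J² - 4*x))
-z(-195, h((-2 + 5)*(-3))) = -2*(-195)*((-195)² - 4*(3 + (-2 + 5)*(-3))) = -2*(-195)*(38025 - 4*(3 + 3*(-3))) = -2*(-195)*(38025 - 4*(3 - 9)) = -2*(-195)*(38025 - 4*(-6)) = -2*(-195)*(38025 + 24) = -2*(-195)*38049 = -1*(-14839110) = 14839110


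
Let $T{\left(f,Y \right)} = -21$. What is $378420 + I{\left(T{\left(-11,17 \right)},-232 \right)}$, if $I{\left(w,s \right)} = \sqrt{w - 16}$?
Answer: $378420 + i \sqrt{37} \approx 3.7842 \cdot 10^{5} + 6.0828 i$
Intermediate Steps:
$I{\left(w,s \right)} = \sqrt{-16 + w}$
$378420 + I{\left(T{\left(-11,17 \right)},-232 \right)} = 378420 + \sqrt{-16 - 21} = 378420 + \sqrt{-37} = 378420 + i \sqrt{37}$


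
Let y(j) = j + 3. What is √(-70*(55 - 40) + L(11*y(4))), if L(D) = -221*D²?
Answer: I*√1311359 ≈ 1145.1*I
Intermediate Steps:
y(j) = 3 + j
√(-70*(55 - 40) + L(11*y(4))) = √(-70*(55 - 40) - 221*121*(3 + 4)²) = √(-70*15 - 221*(11*7)²) = √(-1050 - 221*77²) = √(-1050 - 221*5929) = √(-1050 - 1310309) = √(-1311359) = I*√1311359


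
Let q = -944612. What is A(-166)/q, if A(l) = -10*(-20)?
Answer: -50/236153 ≈ -0.00021173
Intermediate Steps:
A(l) = 200
A(-166)/q = 200/(-944612) = 200*(-1/944612) = -50/236153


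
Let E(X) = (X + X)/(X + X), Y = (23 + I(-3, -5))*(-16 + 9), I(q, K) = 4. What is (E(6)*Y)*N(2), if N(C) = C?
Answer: -378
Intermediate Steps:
Y = -189 (Y = (23 + 4)*(-16 + 9) = 27*(-7) = -189)
E(X) = 1 (E(X) = (2*X)/((2*X)) = (2*X)*(1/(2*X)) = 1)
(E(6)*Y)*N(2) = (1*(-189))*2 = -189*2 = -378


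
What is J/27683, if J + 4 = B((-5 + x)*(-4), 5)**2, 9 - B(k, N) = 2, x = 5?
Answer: 45/27683 ≈ 0.0016255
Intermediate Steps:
B(k, N) = 7 (B(k, N) = 9 - 1*2 = 9 - 2 = 7)
J = 45 (J = -4 + 7**2 = -4 + 49 = 45)
J/27683 = 45/27683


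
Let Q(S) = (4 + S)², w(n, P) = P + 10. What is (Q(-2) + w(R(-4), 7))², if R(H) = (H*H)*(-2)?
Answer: 441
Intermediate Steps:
R(H) = -2*H² (R(H) = H²*(-2) = -2*H²)
w(n, P) = 10 + P
(Q(-2) + w(R(-4), 7))² = ((4 - 2)² + (10 + 7))² = (2² + 17)² = (4 + 17)² = 21² = 441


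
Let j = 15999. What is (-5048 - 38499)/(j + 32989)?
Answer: -43547/48988 ≈ -0.88893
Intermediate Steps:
(-5048 - 38499)/(j + 32989) = (-5048 - 38499)/(15999 + 32989) = -43547/48988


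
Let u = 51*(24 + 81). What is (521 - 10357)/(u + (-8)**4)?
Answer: -9836/9451 ≈ -1.0407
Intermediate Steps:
u = 5355 (u = 51*105 = 5355)
(521 - 10357)/(u + (-8)**4) = (521 - 10357)/(5355 + (-8)**4) = -9836/(5355 + 4096) = -9836/9451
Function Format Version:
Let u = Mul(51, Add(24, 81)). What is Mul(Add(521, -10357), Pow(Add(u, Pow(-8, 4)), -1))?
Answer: Rational(-9836, 9451) ≈ -1.0407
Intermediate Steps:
u = 5355 (u = Mul(51, 105) = 5355)
Mul(Add(521, -10357), Pow(Add(u, Pow(-8, 4)), -1)) = Mul(Add(521, -10357), Pow(Add(5355, Pow(-8, 4)), -1)) = Mul(-9836, Pow(Add(5355, 4096), -1)) = Mul(-9836, Pow(9451, -1)) = Mul(-9836, Rational(1, 9451)) = Rational(-9836, 9451)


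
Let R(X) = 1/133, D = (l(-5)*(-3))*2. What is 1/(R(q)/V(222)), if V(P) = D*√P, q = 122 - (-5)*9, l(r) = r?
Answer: 3990*√222 ≈ 59450.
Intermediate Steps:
q = 167 (q = 122 - 1*(-45) = 122 + 45 = 167)
D = 30 (D = -5*(-3)*2 = 15*2 = 30)
R(X) = 1/133
V(P) = 30*√P
1/(R(q)/V(222)) = 1/(1/(133*((30*√222)))) = 1/((√222/6660)/133) = 1/(√222/885780) = 3990*√222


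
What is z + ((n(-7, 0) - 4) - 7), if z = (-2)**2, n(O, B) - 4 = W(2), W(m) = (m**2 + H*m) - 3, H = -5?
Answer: -12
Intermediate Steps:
W(m) = -3 + m**2 - 5*m (W(m) = (m**2 - 5*m) - 3 = -3 + m**2 - 5*m)
n(O, B) = -5 (n(O, B) = 4 + (-3 + 2**2 - 5*2) = 4 + (-3 + 4 - 10) = 4 - 9 = -5)
z = 4
z + ((n(-7, 0) - 4) - 7) = 4 + ((-5 - 4) - 7) = 4 + (-9 - 7) = 4 - 16 = -12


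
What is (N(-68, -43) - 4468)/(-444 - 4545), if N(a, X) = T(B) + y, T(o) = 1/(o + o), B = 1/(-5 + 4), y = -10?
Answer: 8957/9978 ≈ 0.89767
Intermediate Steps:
B = -1 (B = 1/(-1) = -1)
T(o) = 1/(2*o)
N(a, X) = -21/2 (N(a, X) = (1/2)/(-1) - 10 = (1/2)*(-1) - 10 = -1/2 - 10 = -21/2)
(N(-68, -43) - 4468)/(-444 - 4545) = (-21/2 - 4468)/(-444 - 4545) = -8957/2/(-4989) = -8957/2*(-1/4989) = 8957/9978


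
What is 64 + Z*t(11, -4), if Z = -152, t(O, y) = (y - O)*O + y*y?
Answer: 22712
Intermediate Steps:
t(O, y) = y² + O*(y - O) (t(O, y) = O*(y - O) + y² = y² + O*(y - O))
64 + Z*t(11, -4) = 64 - 152*((-4)² - 1*11² + 11*(-4)) = 64 - 152*(16 - 1*121 - 44) = 64 - 152*(16 - 121 - 44) = 64 - 152*(-149) = 64 + 22648 = 22712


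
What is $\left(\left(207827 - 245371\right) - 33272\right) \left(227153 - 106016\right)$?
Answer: $-8578437792$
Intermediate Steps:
$\left(\left(207827 - 245371\right) - 33272\right) \left(227153 - 106016\right) = \left(\left(207827 - 245371\right) - 33272\right) 121137 = \left(-37544 - 33272\right) 121137 = \left(-70816\right) 121137 = -8578437792$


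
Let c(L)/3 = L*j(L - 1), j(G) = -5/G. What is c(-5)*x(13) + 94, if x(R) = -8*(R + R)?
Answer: 2694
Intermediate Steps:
c(L) = -15*L/(-1 + L) (c(L) = 3*(L*(-5/(L - 1))) = 3*(L*(-5/(-1 + L))) = 3*(-5*L/(-1 + L)) = -15*L/(-1 + L))
x(R) = -16*R
c(-5)*x(13) + 94 = (-15*(-5)/(-1 - 5))*(-16*13) + 94 = -15*(-5)/(-6)*(-208) + 94 = -15*(-5)*(-⅙)*(-208) + 94 = -25/2*(-208) + 94 = 2600 + 94 = 2694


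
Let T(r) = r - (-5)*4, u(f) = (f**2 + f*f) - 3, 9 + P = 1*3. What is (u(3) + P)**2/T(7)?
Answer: 3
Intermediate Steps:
P = -6 (P = -9 + 1*3 = -9 + 3 = -6)
u(f) = -3 + 2*f**2 (u(f) = (f**2 + f**2) - 3 = 2*f**2 - 3 = -3 + 2*f**2)
T(r) = 20 + r (T(r) = r - 1*(-20) = r + 20 = 20 + r)
(u(3) + P)**2/T(7) = ((-3 + 2*3**2) - 6)**2/(20 + 7) = ((-3 + 2*9) - 6)**2/27 = ((-3 + 18) - 6)**2*(1/27) = (15 - 6)**2*(1/27) = 9**2*(1/27) = 81*(1/27) = 3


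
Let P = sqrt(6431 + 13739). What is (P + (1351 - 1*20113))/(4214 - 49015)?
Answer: 18762/44801 - sqrt(20170)/44801 ≈ 0.41562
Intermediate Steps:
P = sqrt(20170) ≈ 142.02
(P + (1351 - 1*20113))/(4214 - 49015) = (sqrt(20170) + (1351 - 1*20113))/(4214 - 49015) = (sqrt(20170) + (1351 - 20113))/(-44801) = (sqrt(20170) - 18762)*(-1/44801) = (-18762 + sqrt(20170))*(-1/44801) = 18762/44801 - sqrt(20170)/44801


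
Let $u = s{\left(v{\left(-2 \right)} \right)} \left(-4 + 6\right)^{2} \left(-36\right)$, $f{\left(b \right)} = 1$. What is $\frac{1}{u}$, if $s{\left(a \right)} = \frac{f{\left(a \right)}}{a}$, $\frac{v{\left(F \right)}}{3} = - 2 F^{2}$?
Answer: $\frac{1}{6} \approx 0.16667$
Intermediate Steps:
$v{\left(F \right)} = - 6 F^{2}$ ($v{\left(F \right)} = 3 \left(- 2 F^{2}\right) = - 6 F^{2}$)
$s{\left(a \right)} = \frac{1}{a}$ ($s{\left(a \right)} = 1 \frac{1}{a} = \frac{1}{a}$)
$u = 6$ ($u = \frac{\left(-4 + 6\right)^{2}}{\left(-6\right) \left(-2\right)^{2}} \left(-36\right) = \frac{2^{2}}{\left(-6\right) 4} \left(-36\right) = \frac{1}{-24} \cdot 4 \left(-36\right) = \left(- \frac{1}{24}\right) 4 \left(-36\right) = \left(- \frac{1}{6}\right) \left(-36\right) = 6$)
$\frac{1}{u} = \frac{1}{6}$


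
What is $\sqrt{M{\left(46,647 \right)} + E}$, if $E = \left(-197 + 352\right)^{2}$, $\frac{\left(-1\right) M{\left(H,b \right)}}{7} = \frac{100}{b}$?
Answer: $\frac{5 \sqrt{402265133}}{647} \approx 155.0$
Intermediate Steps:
$M{\left(H,b \right)} = - \frac{700}{b}$ ($M{\left(H,b \right)} = - 7 \frac{100}{b} = - \frac{700}{b}$)
$E = 24025$ ($E = 155^{2} = 24025$)
$\sqrt{M{\left(46,647 \right)} + E} = \sqrt{- \frac{700}{647} + 24025} = \sqrt{\frac{15543475}{647}} = \frac{5 \sqrt{402265133}}{647}$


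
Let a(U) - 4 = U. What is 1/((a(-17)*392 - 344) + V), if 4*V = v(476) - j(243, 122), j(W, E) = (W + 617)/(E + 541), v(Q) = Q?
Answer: -663/3528038 ≈ -0.00018792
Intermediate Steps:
a(U) = 4 + U
j(W, E) = (617 + W)/(541 + E)
V = 78682/663 (V = (476 - (617 + 243)/(541 + 122))/4 = (476 - 860/663)/4 = (¼)*(314728/663) = 78682/663 ≈ 118.68)
1/((a(-17)*392 - 344) + V) = 1/(((4 - 17)*392 - 344) + 78682/663) = 1/((-13*392 - 344) + 78682/663) = 1/((-5096 - 344) + 78682/663) = 1/(-5440 + 78682/663) = 1/(-3528038/663) = -663/3528038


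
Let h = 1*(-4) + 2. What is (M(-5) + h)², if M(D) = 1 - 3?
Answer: 16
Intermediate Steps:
M(D) = -2
h = -2 (h = -4 + 2 = -2)
(M(-5) + h)² = (-2 - 2)² = (-4)² = 16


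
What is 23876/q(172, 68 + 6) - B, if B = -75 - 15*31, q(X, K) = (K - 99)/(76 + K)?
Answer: -142716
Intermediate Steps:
q(X, K) = (-99 + K)/(76 + K)
B = -540 (B = -75 - 465 = -540)
23876/q(172, 68 + 6) - B = 23876/(((-99 + (68 + 6))/(76 + (68 + 6)))) - 1*(-540) = 23876/(((-99 + 74)/(76 + 74))) + 540 = 23876/((-25/150)) + 540 = 23876/(((1/150)*(-25))) + 540 = 23876/(-⅙) + 540 = 23876*(-6) + 540 = -143256 + 540 = -142716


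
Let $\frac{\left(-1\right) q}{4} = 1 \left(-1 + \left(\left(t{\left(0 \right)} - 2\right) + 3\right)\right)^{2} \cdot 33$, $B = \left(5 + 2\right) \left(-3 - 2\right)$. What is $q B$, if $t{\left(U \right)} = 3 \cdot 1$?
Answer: $41580$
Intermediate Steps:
$t{\left(U \right)} = 3$
$B = -35$ ($B = 7 \left(-5\right) = -35$)
$q = -1188$ ($q = - 4 \cdot 1 \left(-1 + \left(\left(3 - 2\right) + 3\right)\right)^{2} \cdot 33 = - 4 \cdot 1 \left(-1 + \left(1 + 3\right)\right)^{2} \cdot 33 = - 4 \cdot 1 \left(-1 + 4\right)^{2} \cdot 33 = - 4 \cdot 1 \cdot 3^{2} \cdot 33 = - 4 \cdot 1 \cdot 9 \cdot 33 = - 4 \cdot 9 \cdot 33 = \left(-4\right) 297 = -1188$)
$q B = \left(-1188\right) \left(-35\right) = 41580$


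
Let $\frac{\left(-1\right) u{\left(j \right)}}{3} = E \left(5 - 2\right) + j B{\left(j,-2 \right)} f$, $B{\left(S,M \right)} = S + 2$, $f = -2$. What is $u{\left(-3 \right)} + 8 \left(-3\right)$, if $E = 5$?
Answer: $-51$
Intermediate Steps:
$B{\left(S,M \right)} = 2 + S$
$u{\left(j \right)} = -45 + 6 j \left(2 + j\right)$ ($u{\left(j \right)} = - 3 \left(5 \left(5 - 2\right) + j \left(2 + j\right) \left(-2\right)\right) = - 3 \left(5 \cdot 3 - 2 j \left(2 + j\right)\right) = - 3 \left(15 - 2 j \left(2 + j\right)\right) = -45 + 6 j \left(2 + j\right)$)
$u{\left(-3 \right)} + 8 \left(-3\right) = \left(-45 + 6 \left(-3\right) \left(2 - 3\right)\right) + 8 \left(-3\right) = \left(-45 + 6 \left(-3\right) \left(-1\right)\right) - 24 = \left(-45 + 18\right) - 24 = -27 - 24 = -51$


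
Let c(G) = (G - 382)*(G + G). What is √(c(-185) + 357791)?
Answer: √567581 ≈ 753.38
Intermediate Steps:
c(G) = 2*G*(-382 + G) (c(G) = (-382 + G)*(2*G) = 2*G*(-382 + G))
√(c(-185) + 357791) = √(2*(-185)*(-382 - 185) + 357791) = √(2*(-185)*(-567) + 357791) = √(209790 + 357791) = √567581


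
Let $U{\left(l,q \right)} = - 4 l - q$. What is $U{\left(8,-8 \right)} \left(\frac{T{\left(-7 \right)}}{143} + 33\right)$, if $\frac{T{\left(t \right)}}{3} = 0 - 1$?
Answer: $- \frac{113184}{143} \approx -791.5$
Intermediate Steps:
$T{\left(t \right)} = -3$ ($T{\left(t \right)} = 3 \left(0 - 1\right) = 3 \left(-1\right) = -3$)
$U{\left(l,q \right)} = - q - 4 l$
$U{\left(8,-8 \right)} \left(\frac{T{\left(-7 \right)}}{143} + 33\right) = \left(\left(-1\right) \left(-8\right) - 32\right) \left(- \frac{3}{143} + 33\right) = \left(8 - 32\right) \left(\left(-3\right) \frac{1}{143} + 33\right) = - 24 \left(- \frac{3}{143} + 33\right) = \left(-24\right) \frac{4716}{143} = - \frac{113184}{143}$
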